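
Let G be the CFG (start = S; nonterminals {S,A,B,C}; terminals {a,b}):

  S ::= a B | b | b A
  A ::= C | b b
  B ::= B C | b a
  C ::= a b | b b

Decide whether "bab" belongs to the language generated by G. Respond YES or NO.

CNF form of G:
  S -> T0 B | T1 A | b
  A -> T0 T1 | T1 T1
  B -> B C | T1 T0
  C -> T0 T1 | T1 T1
  T0 -> a
  T1 -> b

Fill CYK table bottom-up:
  T[0,0] 'b' = {S,T1}  orig:{S}
  T[1,1] 'a' = {T0}  orig:{}
  T[2,2] 'b' = {S,T1}  orig:{S}
  T[0,1] 'ba' = {B}
  T[1,2] 'ab' = {A,C}
  T[0,2] 'bab' = {S}

S ∈ T[0,2] ⇒ YES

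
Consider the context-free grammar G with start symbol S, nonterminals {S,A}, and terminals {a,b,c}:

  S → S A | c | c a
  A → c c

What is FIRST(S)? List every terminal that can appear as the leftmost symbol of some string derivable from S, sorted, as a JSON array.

FIRST sets, iterate to fixpoint:
pass 1:
  A via A→c c: +{c}
  S via S→c: +{c}
  FIRST(S)={c}  FIRST(A)={c}
pass 2: done
  FIRST(S)={c}  FIRST(A)={c}

FIRST(S) = ["c"]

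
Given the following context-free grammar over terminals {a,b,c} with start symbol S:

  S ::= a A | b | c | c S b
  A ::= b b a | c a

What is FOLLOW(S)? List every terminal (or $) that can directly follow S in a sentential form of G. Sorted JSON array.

FIRST sets, iterate to fixpoint:
pass 1:
  A via A→b b a: +{b}
  A via A→c a: +{c}
  S via S→a A: +{a}
  S via S→b: +{b}
  S via S→c: +{c}
  FIRST[S]={a,b,c}  FIRST[A]={b,c}
pass 2: (stable)
  FIRST[S]={a,b,c}  FIRST[A]={b,c}

Compute FOLLOW by fixpoint:
initialize: $ ∈ FOLLOW(S)
[1]
  S→a A: FOLLOW(A) ⊇ FOLLOW(S) ⊇ {$}; new: +{$}
  S→c S b: FOLLOW(S) ⊇ FIRST(b) = {b}; new: +{b}
  FOLLOW(S)={$,b}  FOLLOW(A)={$}
[2]
  S→a A: FOLLOW(A) ⊇ FOLLOW(S) ⊇ {$,b}; new: +{b}
  FOLLOW(S)={$,b}  FOLLOW(A)={$,b}
[3] (no change)
  FOLLOW(S)={$,b}  FOLLOW(A)={$,b}

FOLLOW(S) = ["$", "b"]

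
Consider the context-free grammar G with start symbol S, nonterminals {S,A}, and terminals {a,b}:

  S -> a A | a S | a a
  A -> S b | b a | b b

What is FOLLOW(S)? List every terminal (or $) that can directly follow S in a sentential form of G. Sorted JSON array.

FIRST sets, iterate to fixpoint:
pass 1:
  A via A→b a: +{b}
  S via S→a A: +{a}
  S: {a}  A: {b}
pass 2:
  A via A→S b: +{a}
  S: {a}  A: {a,b}
pass 3: (no change)
  S: {a}  A: {a,b}

FOLLOW sets:
initialize: $ ∈ FOLLOW(S)
pass 1:
  A→S b: FOLLOW(S) ⊇ FIRST(b) = {b}; new: +{b}
  S→a A: FOLLOW(A) ⊇ FOLLOW(S) ⊇ {$,b}; new: +{$,b}
  FOLLOW(S)={$,b}  FOLLOW(A)={$,b}
pass 2: (stable)
  FOLLOW(S)={$,b}  FOLLOW(A)={$,b}

FOLLOW(S) = ["$", "b"]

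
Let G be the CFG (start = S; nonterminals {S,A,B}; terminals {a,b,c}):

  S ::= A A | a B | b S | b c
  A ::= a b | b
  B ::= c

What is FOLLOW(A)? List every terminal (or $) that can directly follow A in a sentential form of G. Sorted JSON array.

FIRST sets, iterate to fixpoint:
round 1:
  A via A→a b: +{a}
  A via A→b: +{b}
  B via B→c: +{c}
  S via S→A A: +{a,b}
  S: {a,b}  A: {a,b}  B: {c}
round 2: (stable)
  S: {a,b}  A: {a,b}  B: {c}

Compute FOLLOW by fixpoint:
seed FOLLOW(S) with $
iter 1:
  S→A A: FOLLOW(A) ⊇ FIRST(A) = {a,b}; new: +{a,b}
  S→A A: FOLLOW(A) ⊇ FOLLOW(S) ⊇ {$}; new: +{$}
  S→a B: FOLLOW(B) ⊇ FOLLOW(S) ⊇ {$}; new: +{$}
  FOLLOW[S]={$}  FOLLOW[A]={$,a,b}  FOLLOW[B]={$}
iter 2: (stable)
  FOLLOW[S]={$}  FOLLOW[A]={$,a,b}  FOLLOW[B]={$}

FOLLOW(A) = ["$", "a", "b"]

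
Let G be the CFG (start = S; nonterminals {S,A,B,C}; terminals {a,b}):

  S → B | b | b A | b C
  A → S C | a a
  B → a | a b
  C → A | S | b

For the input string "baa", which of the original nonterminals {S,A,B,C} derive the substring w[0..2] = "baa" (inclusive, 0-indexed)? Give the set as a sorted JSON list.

CNF form of G:
  S -> T0 T1 | T1 A | T1 C | a | b
  A -> S C | T0 T0
  B -> T0 T1 | a
  C -> S C | T0 T0 | T0 T1 | T1 A | T1 C | a | b
  T0 -> a
  T1 -> b

CYK table (by increasing span) — only the sub-triangle for w[0..2]:
  [0..0]={C,S,T1}  "b"  orig:{C,S}
  [1..1]={B,C,S,T0}  "a"  orig:{B,C,S}
  [2..2]={B,C,S,T0}  "a"  orig:{B,C,S}
  [0..1]={A,C,S}  "ba"
  [1..2]={A,C}  "aa"
  [0..2]={A,C,S}  "baa"

Original NTs in T[0,2] deriving "baa": ["A", "C", "S"]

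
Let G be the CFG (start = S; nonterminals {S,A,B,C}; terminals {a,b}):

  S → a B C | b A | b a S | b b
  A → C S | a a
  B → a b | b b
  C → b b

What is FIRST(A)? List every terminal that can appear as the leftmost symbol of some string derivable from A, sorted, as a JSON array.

FIRST iteration:
iter 1:
  A via A→a a: +{a}
  B via B→a b: +{a}
  B via B→b b: +{b}
  C via C→b b: +{b}
  S via S→a B C: +{a}
  S via S→b A: +{b}
  FIRST(S)={a,b}  FIRST(A)={a}  FIRST(B)={a,b}  FIRST(C)={b}
iter 2:
  A via A→C S: +{b}
  FIRST(S)={a,b}  FIRST(A)={a,b}  FIRST(B)={a,b}  FIRST(C)={b}
iter 3: — fixpoint
  FIRST(S)={a,b}  FIRST(A)={a,b}  FIRST(B)={a,b}  FIRST(C)={b}

FIRST(A) = ["a", "b"]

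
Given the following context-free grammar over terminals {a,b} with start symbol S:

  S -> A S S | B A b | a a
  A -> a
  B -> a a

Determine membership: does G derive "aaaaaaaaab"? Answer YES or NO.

CNF form of G:
  S -> A X2 | B X3 | T0 T0
  A -> a
  B -> T0 T0
  T0 -> a
  T1 -> b
  X2 -> S S
  X3 -> A T1

CYK fill:
  T[0,0] 'a' = {A,T0}  orig:{A}
  T[1,1] 'a' = {A,T0}  orig:{A}
  T[2,2] 'a' = {A,T0}  orig:{A}
  T[3,3] 'a' = {A,T0}  orig:{A}
  T[4,4] 'a' = {A,T0}  orig:{A}
  T[5,5] 'a' = {A,T0}  orig:{A}
  T[6,6] 'a' = {A,T0}  orig:{A}
  T[7,7] 'a' = {A,T0}  orig:{A}
  T[8,8] 'a' = {A,T0}  orig:{A}
  T[9,9] 'b' = {T1}  orig:{}
  T[0,1] 'aa' = {B,S}
  T[1,2] 'aa' = {B,S}
  T[2,3] 'aa' = {B,S}
  T[3,4] 'aa' = {B,S}
  T[4,5] 'aa' = {B,S}
  T[5,6] 'aa' = {B,S}
  T[6,7] 'aa' = {B,S}
  T[7,8] 'aa' = {B,S}
  T[8,9] 'ab' = {X3}  orig:{}
  T[0,2] 'aaa' = ∅
  T[1,3] 'aaa' = ∅
  T[2,4] 'aaa' = ∅
  T[3,5] 'aaa' = ∅
  T[4,6] 'aaa' = ∅
  T[5,7] 'aaa' = ∅
  T[6,8] 'aaa' = ∅
  T[7,9] 'aab' = ∅
  T[0,3] 'aaaa' = {X2}  orig:{}
  T[1,4] 'aaaa' = {X2}  orig:{}
  T[2,5] 'aaaa' = {X2}  orig:{}
  T[3,6] 'aaaa' = {X2}  orig:{}
  T[4,7] 'aaaa' = {X2}  orig:{}
  T[5,8] 'aaaa' = {X2}  orig:{}
  T[6,9] 'aaab' = {S}
  T[0,4] 'aaaaa' = {S}
  T[1,5] 'aaaaa' = {S}
  T[2,6] 'aaaaa' = {S}
  T[3,7] 'aaaaa' = {S}
  T[4,8] 'aaaaa' = {S}
  T[5,9] 'aaaab' = ∅
  T[0,5] 'aaaaaa' = ∅
  T[1,6] 'aaaaaa' = ∅
  T[2,7] 'aaaaaa' = ∅
  T[3,8] 'aaaaaa' = ∅
  T[4,9] 'aaaaab' = {X2}  orig:{}
  T[0,6] 'aaaaaaa' = {X2}  orig:{}
  T[1,7] 'aaaaaaa' = {X2}  orig:{}
  T[2,8] 'aaaaaaa' = {X2}  orig:{}
  T[3,9] 'aaaaaab' = {S}
  T[0,7] 'aaaaaaaa' = {S}
  T[1,8] 'aaaaaaaa' = {S}
  T[2,9] 'aaaaaaab' = ∅
  T[0,8] 'aaaaaaaaa' = ∅
  T[1,9] 'aaaaaaaab' = {X2}  orig:{}
  T[0,9] 'aaaaaaaaab' = {S}

S ∈ T[0,9] ⇒ YES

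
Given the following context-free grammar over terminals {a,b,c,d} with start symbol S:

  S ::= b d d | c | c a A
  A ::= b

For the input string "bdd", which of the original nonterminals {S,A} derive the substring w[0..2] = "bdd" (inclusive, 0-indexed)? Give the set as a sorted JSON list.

Convert to CNF:
  S -> T0 X4 | T2 X5 | c
  A -> b
  T0 -> b
  T1 -> d
  T2 -> c
  T3 -> a
  X4 -> T1 T1
  X5 -> T3 A

Fill CYK table bottom-up, restricted to cells inside w[0..2]:
  [0..0]={A,T0}  "b"  orig:{A}
  [1..1]={T1}  "d"  orig:{}
  [2..2]={T1}  "d"  orig:{}
  [0..1]=∅  "bd"
  [1..2]={X4}  "dd"  orig:{}
  [0..2]={S}  "bdd"

Original NTs in T[0,2] deriving "bdd": ["S"]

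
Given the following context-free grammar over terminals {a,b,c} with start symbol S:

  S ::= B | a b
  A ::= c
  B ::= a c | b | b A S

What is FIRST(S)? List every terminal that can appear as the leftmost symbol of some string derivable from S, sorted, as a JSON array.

FIRST iteration:
pass 1:
  A via A→c: +{c}
  B via B→a c: +{a}
  B via B→b: +{b}
  S via S→B: +{a,b}
  FIRST[S]={a,b}  FIRST[A]={c}  FIRST[B]={a,b}
pass 2: — fixpoint
  FIRST[S]={a,b}  FIRST[A]={c}  FIRST[B]={a,b}

FIRST(S) = ["a", "b"]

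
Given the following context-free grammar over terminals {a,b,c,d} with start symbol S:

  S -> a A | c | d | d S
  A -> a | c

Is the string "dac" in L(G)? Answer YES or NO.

Convert to CNF:
  S -> T0 A | T1 S | c | d
  A -> a | c
  T0 -> a
  T1 -> d

Fill CYK table bottom-up:
  T[0,0] 'd' = {S,T1}  orig:{S}
  T[1,1] 'a' = {A,T0}  orig:{A}
  T[2,2] 'c' = {A,S}
  T[0,1] 'da' = ∅
  T[1,2] 'ac' = {S}
  T[0,2] 'dac' = {S}

S ∈ T[0,2] ⇒ YES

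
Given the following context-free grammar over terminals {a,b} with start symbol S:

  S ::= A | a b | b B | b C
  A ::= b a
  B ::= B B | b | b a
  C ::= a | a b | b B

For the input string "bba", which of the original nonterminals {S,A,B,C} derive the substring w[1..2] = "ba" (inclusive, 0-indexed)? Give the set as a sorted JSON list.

Convert to CNF:
  S -> T0 B | T0 C | T0 T1 | T1 T0
  A -> T0 T1
  B -> B B | T0 T1 | b
  C -> T0 B | T1 T0 | a
  T0 -> b
  T1 -> a

CYK table (by increasing span) — only the sub-triangle for w[1..2]:
  cell(1,1) b: {B,T0}  orig:{B}
  cell(2,2) a: {C,T1}  orig:{C}
  cell(1,2) ba: {A,B,S}

Original NTs in T[1,2] deriving "ba": ["A", "B", "S"]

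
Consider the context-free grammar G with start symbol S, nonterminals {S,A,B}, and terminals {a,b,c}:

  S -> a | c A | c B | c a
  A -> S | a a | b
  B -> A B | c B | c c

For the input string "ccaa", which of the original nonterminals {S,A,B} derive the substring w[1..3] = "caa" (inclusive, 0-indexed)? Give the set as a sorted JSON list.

CNF form of G:
  S -> T1 A | T1 B | T1 T0 | a
  A -> T0 T0 | T1 A | T1 B | T1 T0 | a | b
  B -> A B | T1 B | T1 T1
  T0 -> a
  T1 -> c

CYK table (by increasing span), restricted to cells inside w[1..3]:
  [1..1]={T1}  "c"  orig:{}
  [2..2]={A,S,T0}  "a"  orig:{A,S}
  [3..3]={A,S,T0}  "a"  orig:{A,S}
  [1..2]={A,S}  "ca"
  [2..3]={A}  "aa"
  [1..3]={A,S}  "caa"

Original NTs in T[1,3] deriving "caa": ["A", "S"]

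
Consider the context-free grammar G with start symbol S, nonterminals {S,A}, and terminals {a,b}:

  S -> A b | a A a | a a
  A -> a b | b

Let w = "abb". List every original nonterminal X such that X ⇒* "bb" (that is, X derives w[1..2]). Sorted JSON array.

CNF form of G:
  S -> A T1 | T0 T0 | T0 X2
  A -> T0 T1 | b
  T0 -> a
  T1 -> b
  X2 -> A T0

CYK fill — only the sub-triangle for w[1..2]:
  T[1,1] 'b' = {A,T1}  orig:{A}
  T[2,2] 'b' = {A,T1}  orig:{A}
  T[1,2] 'bb' = {S}

Original NTs in T[1,2] deriving "bb": ["S"]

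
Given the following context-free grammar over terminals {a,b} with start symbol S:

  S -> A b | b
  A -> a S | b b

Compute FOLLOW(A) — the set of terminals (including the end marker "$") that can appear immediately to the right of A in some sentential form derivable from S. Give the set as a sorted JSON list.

FIRST iteration:
pass 1:
  A via A→a S: +{a}
  A via A→b b: +{b}
  S via S→A b: +{a,b}
  S: {a,b}  A: {a,b}
pass 2: (no change)
  S: {a,b}  A: {a,b}

Compute FOLLOW by fixpoint:
FOLLOW(S) := {$}
iter 1:
  S→A b: FOLLOW(A) ⊇ FIRST(b) = {b}; new: +{b}
  FOLLOW(S)={$}  FOLLOW(A)={b}
iter 2:
  A→a S: FOLLOW(S) ⊇ FOLLOW(A) ⊇ {b}; new: +{b}
  FOLLOW(S)={$,b}  FOLLOW(A)={b}
iter 3: (no change)
  FOLLOW(S)={$,b}  FOLLOW(A)={b}

FOLLOW(A) = ["b"]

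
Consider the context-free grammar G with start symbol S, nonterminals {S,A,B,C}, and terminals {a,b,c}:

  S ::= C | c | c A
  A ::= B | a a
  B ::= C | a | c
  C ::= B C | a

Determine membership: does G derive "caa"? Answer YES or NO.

Convert to CNF:
  S -> B C | T1 A | a | c
  A -> B C | T0 T0 | a | c
  B -> B C | a | c
  C -> B C | a
  T0 -> a
  T1 -> c

CYK fill:
  [0..0]={A,B,S,T1}  "c"  orig:{A,B,S}
  [1..1]={A,B,C,S,T0}  "a"  orig:{A,B,C,S}
  [2..2]={A,B,C,S,T0}  "a"  orig:{A,B,C,S}
  [0..1]={A,B,C,S}  "ca"
  [1..2]={A,B,C,S}  "aa"
  [0..2]={A,B,C,S}  "caa"

S ∈ T[0,2] ⇒ YES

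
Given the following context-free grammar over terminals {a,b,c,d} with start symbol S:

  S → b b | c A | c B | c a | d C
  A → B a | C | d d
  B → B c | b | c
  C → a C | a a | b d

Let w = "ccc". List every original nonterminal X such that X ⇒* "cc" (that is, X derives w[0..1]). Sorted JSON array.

Convert to CNF:
  S -> T1 T1 | T2 C | T3 A | T3 B | T3 T0
  A -> B T0 | T0 C | T0 T0 | T1 T2 | T2 T2
  B -> B T3 | b | c
  C -> T0 C | T0 T0 | T1 T2
  T0 -> a
  T1 -> b
  T2 -> d
  T3 -> c

CYK table (by increasing span), restricted to cells inside w[0..1]:
  T[0,0] 'c' = {B,T3}  orig:{B}
  T[1,1] 'c' = {B,T3}  orig:{B}
  T[0,1] 'cc' = {B,S}

Original NTs in T[0,1] deriving "cc": ["B", "S"]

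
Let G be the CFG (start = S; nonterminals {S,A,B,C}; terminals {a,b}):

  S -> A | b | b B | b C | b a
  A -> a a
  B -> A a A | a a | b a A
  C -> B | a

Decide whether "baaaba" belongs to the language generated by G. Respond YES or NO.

Convert to CNF:
  S -> T0 T0 | T1 B | T1 C | T1 T0 | b
  A -> T0 T0
  B -> A X2 | T0 T0 | T1 X3
  C -> A X4 | T0 T0 | T1 X5 | a
  T0 -> a
  T1 -> b
  X2 -> T0 A
  X3 -> T0 A
  X4 -> T0 A
  X5 -> T0 A

Fill CYK table bottom-up:
  cell(0,0) b: {S,T1}  orig:{S}
  cell(1,1) a: {C,T0}  orig:{C}
  cell(2,2) a: {C,T0}  orig:{C}
  cell(3,3) a: {C,T0}  orig:{C}
  cell(4,4) b: {S,T1}  orig:{S}
  cell(5,5) a: {C,T0}  orig:{C}
  cell(0,1) ba: {S}
  cell(1,2) aa: {A,B,C,S}
  cell(2,3) aa: {A,B,C,S}
  cell(3,4) ab: ∅
  cell(4,5) ba: {S}
  cell(0,2) baa: {S}
  cell(1,3) aaa: {X2,X3,X4,X5}  orig:{}
  cell(2,4) aab: ∅
  cell(3,5) aba: ∅
  cell(0,3) baaa: {B,C}
  cell(1,4) aaab: ∅
  cell(2,5) aaba: ∅
  cell(0,4) baaab: ∅
  cell(1,5) aaaba: ∅
  cell(0,5) baaaba: ∅

S ∉ T[0,5] ⇒ NO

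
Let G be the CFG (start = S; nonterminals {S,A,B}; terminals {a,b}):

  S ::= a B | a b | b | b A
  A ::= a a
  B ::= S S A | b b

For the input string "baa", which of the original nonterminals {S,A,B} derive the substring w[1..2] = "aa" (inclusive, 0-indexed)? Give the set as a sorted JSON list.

Convert to CNF:
  S -> T0 B | T0 T1 | T1 A | b
  A -> T0 T0
  B -> S X2 | T1 T1
  T0 -> a
  T1 -> b
  X2 -> S A

CYK fill (cells [i..j] with 1 ≤ i ≤ j ≤ 2 only):
  cell(1,1) a: {T0}  orig:{}
  cell(2,2) a: {T0}  orig:{}
  cell(1,2) aa: {A}

Original NTs in T[1,2] deriving "aa": ["A"]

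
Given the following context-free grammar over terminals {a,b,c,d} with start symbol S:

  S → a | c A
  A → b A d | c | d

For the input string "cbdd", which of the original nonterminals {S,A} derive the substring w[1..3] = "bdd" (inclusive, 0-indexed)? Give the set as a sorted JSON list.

CNF form of G:
  S -> T2 A | a
  A -> T0 X3 | c | d
  T0 -> b
  T1 -> d
  T2 -> c
  X3 -> A T1

CYK fill (cells [i..j] with 1 ≤ i ≤ j ≤ 3 only):
  cell(1,1) b: {T0}  orig:{}
  cell(2,2) d: {A,T1}  orig:{A}
  cell(3,3) d: {A,T1}  orig:{A}
  cell(1,2) bd: ∅
  cell(2,3) dd: {X3}  orig:{}
  cell(1,3) bdd: {A}

Original NTs in T[1,3] deriving "bdd": ["A"]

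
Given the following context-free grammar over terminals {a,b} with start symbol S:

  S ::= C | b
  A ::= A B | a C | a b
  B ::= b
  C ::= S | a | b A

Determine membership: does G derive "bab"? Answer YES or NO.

Convert to CNF:
  S -> T1 A | a | b
  A -> A B | T0 C | T0 T1
  B -> b
  C -> T1 A | a | b
  T0 -> a
  T1 -> b

CYK fill:
  [0..0]={B,C,S,T1}  "b"  orig:{B,C,S}
  [1..1]={C,S,T0}  "a"  orig:{C,S}
  [2..2]={B,C,S,T1}  "b"  orig:{B,C,S}
  [0..1]=∅  "ba"
  [1..2]={A}  "ab"
  [0..2]={C,S}  "bab"

S ∈ T[0,2] ⇒ YES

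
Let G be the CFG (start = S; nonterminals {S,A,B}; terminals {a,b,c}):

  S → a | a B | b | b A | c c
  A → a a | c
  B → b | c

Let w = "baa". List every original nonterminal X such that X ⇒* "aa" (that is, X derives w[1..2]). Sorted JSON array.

Convert to CNF:
  S -> T0 B | T1 A | T2 T2 | a | b
  A -> T0 T0 | c
  B -> b | c
  T0 -> a
  T1 -> b
  T2 -> c

CYK table (by increasing span), restricted to cells inside w[1..2]:
  [1..1]={S,T0}  "a"  orig:{S}
  [2..2]={S,T0}  "a"  orig:{S}
  [1..2]={A}  "aa"

Original NTs in T[1,2] deriving "aa": ["A"]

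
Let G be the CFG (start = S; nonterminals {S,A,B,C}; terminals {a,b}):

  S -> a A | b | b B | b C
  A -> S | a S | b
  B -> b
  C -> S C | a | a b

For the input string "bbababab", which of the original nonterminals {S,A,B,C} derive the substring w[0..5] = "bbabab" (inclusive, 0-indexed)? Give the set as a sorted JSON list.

CNF form of G:
  S -> T0 A | T1 B | T1 C | b
  A -> T0 A | T0 S | T1 B | T1 C | b
  B -> b
  C -> S C | T0 T1 | a
  T0 -> a
  T1 -> b

CYK fill (cells [i..j] with 0 ≤ i ≤ j ≤ 5 only):
  cell(0,0) b: {A,B,S,T1}  orig:{A,B,S}
  cell(1,1) b: {A,B,S,T1}  orig:{A,B,S}
  cell(2,2) a: {C,T0}  orig:{C}
  cell(3,3) b: {A,B,S,T1}  orig:{A,B,S}
  cell(4,4) a: {C,T0}  orig:{C}
  cell(5,5) b: {A,B,S,T1}  orig:{A,B,S}
  cell(0,1) bb: {A,S}
  cell(1,2) ba: {A,C,S}
  cell(2,3) ab: {A,C,S}
  cell(3,4) ba: {A,C,S}
  cell(4,5) ab: {A,C,S}
  cell(0,2) bba: {A,C,S}
  cell(1,3) bab: {A,C,S}
  cell(2,4) aba: {A,C,S}
  cell(3,5) bab: {A,C,S}
  cell(0,3) bbab: {A,C,S}
  cell(1,4) baba: {A,C,S}
  cell(2,5) abab: {A,C,S}
  cell(0,4) bbaba: {A,C,S}
  cell(1,5) babab: {A,C,S}
  cell(0,5) bbabab: {A,C,S}

Original NTs in T[0,5] deriving "bbabab": ["A", "C", "S"]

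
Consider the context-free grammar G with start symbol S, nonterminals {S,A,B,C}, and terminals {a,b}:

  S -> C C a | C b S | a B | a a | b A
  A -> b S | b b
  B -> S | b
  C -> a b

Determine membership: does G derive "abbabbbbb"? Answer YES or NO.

Convert to CNF:
  S -> C X4 | C X5 | T0 A | T1 B | T1 T1
  A -> T0 S | T0 T0
  B -> C X2 | C X3 | T0 A | T1 B | T1 T1 | b
  C -> T1 T0
  T0 -> b
  T1 -> a
  X2 -> C T1
  X3 -> T0 S
  X4 -> C T1
  X5 -> T0 S

Fill CYK table bottom-up:
  [0..0]={T1}  "a"  orig:{}
  [1..1]={B,T0}  "b"  orig:{B}
  [2..2]={B,T0}  "b"  orig:{B}
  [3..3]={T1}  "a"  orig:{}
  [4..4]={B,T0}  "b"  orig:{B}
  [5..5]={B,T0}  "b"  orig:{B}
  [6..6]={B,T0}  "b"  orig:{B}
  [7..7]={B,T0}  "b"  orig:{B}
  [8..8]={B,T0}  "b"  orig:{B}
  [0..1]={B,C,S}  "ab"
  [1..2]={A}  "bb"
  [2..3]=∅  "ba"
  [3..4]={B,C,S}  "ab"
  [4..5]={A}  "bb"
  [5..6]={A}  "bb"
  [6..7]={A}  "bb"
  [7..8]={A}  "bb"
  [0..2]=∅  "abb"
  [1..3]=∅  "bba"
  [2..4]={A,X3,X5}  "bab"  orig:{A}
  [3..5]=∅  "abb"
  [4..6]={B,S}  "bbb"
  [5..7]={B,S}  "bbb"
  [6..8]={B,S}  "bbb"
  [0..3]=∅  "abba"
  [1..4]={B,S}  "bbab"
  [2..5]=∅  "babb"
  [3..6]={B,S}  "abbb"
  [4..7]={A,X3,X5}  "bbbb"  orig:{A}
  [5..8]={A,X3,X5}  "bbbb"  orig:{A}
  [0..4]={B,S}  "abbab"
  [1..5]=∅  "bbabb"
  [2..6]={A,X3,X5}  "babbb"  orig:{A}
  [3..7]=∅  "abbbb"
  [4..8]={B,S}  "bbbbb"
  [0..5]=∅  "abbabb"
  [1..6]={B,S}  "bbabbb"
  [2..7]=∅  "babbbb"
  [3..8]={B,S}  "abbbbb"
  [0..6]={B,S}  "abbabbb"
  [1..7]=∅  "bbabbbb"
  [2..8]={A,X3,X5}  "babbbbb"  orig:{A}
  [0..7]=∅  "abbabbbb"
  [1..8]={B,S}  "bbabbbbb"
  [0..8]={B,S}  "abbabbbbb"

S ∈ T[0,8] ⇒ YES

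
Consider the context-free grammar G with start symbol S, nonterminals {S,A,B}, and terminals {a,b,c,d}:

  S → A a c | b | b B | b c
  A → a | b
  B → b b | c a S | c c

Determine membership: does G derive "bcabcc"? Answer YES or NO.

Convert to CNF:
  S -> A X4 | T0 B | T0 T1 | b
  A -> a | b
  B -> T0 T0 | T1 T1 | T1 X3
  T0 -> b
  T1 -> c
  T2 -> a
  X3 -> T2 S
  X4 -> T2 T1

CYK table (by increasing span):
  [0..0]={A,S,T0}  "b"  orig:{A,S}
  [1..1]={T1}  "c"  orig:{}
  [2..2]={A,T2}  "a"  orig:{A}
  [3..3]={A,S,T0}  "b"  orig:{A,S}
  [4..4]={T1}  "c"  orig:{}
  [5..5]={T1}  "c"  orig:{}
  [0..1]={S}  "bc"
  [1..2]=∅  "ca"
  [2..3]={X3}  "ab"  orig:{}
  [3..4]={S}  "bc"
  [4..5]={B}  "cc"
  [0..2]=∅  "bca"
  [1..3]={B}  "cab"
  [2..4]={X3}  "abc"  orig:{}
  [3..5]={S}  "bcc"
  [0..3]={S}  "bcab"
  [1..4]={B}  "cabc"
  [2..5]={X3}  "abcc"  orig:{}
  [0..4]={S}  "bcabc"
  [1..5]={B}  "cabcc"
  [0..5]={S}  "bcabcc"

S ∈ T[0,5] ⇒ YES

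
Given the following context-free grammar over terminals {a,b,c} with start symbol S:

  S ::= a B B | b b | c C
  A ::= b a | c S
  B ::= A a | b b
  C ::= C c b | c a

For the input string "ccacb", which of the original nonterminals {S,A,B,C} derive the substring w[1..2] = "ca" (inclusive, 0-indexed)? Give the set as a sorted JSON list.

CNF form of G:
  S -> T0 T0 | T1 X4 | T2 C
  A -> T0 T1 | T2 S
  B -> A T1 | T0 T0
  C -> C X3 | T2 T1
  T0 -> b
  T1 -> a
  T2 -> c
  X3 -> T2 T0
  X4 -> B B

CYK table (by increasing span), restricted to cells inside w[1..2]:
  cell(1,1) c: {T2}  orig:{}
  cell(2,2) a: {T1}  orig:{}
  cell(1,2) ca: {C}

Original NTs in T[1,2] deriving "ca": ["C"]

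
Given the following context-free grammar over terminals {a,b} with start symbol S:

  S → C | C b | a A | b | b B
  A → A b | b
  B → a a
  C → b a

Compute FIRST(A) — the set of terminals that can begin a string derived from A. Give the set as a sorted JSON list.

FIRST sets, iterate to fixpoint:
iter 1:
  A via A→b: +{b}
  B via B→a a: +{a}
  C via C→b a: +{b}
  S via S→C: +{b}
  S via S→a A: +{a}
  FIRST(S)={a,b}  FIRST(A)={b}  FIRST(B)={a}  FIRST(C)={b}
iter 2: done
  FIRST(S)={a,b}  FIRST(A)={b}  FIRST(B)={a}  FIRST(C)={b}

FIRST(A) = ["b"]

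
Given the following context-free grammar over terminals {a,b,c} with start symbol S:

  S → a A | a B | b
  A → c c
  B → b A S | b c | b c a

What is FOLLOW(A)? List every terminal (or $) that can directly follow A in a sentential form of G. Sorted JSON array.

FIRST iteration:
[1]
  A via A→c c: +{c}
  B via B→b A S: +{b}
  S via S→a A: +{a}
  S via S→b: +{b}
  S: {a,b}  A: {c}  B: {b}
[2] (stable)
  S: {a,b}  A: {c}  B: {b}

Compute FOLLOW by fixpoint:
FOLLOW(S) := {$}
pass 1:
  B→b A S: FOLLOW(A) ⊇ FIRST(S) = {a,b}; new: +{a,b}
  S→a A: FOLLOW(A) ⊇ FOLLOW(S) ⊇ {$}; new: +{$}
  S→a B: FOLLOW(B) ⊇ FOLLOW(S) ⊇ {$}; new: +{$}
  S: {$}  A: {$,a,b}  B: {$}
pass 2: (stable)
  S: {$}  A: {$,a,b}  B: {$}

FOLLOW(A) = ["$", "a", "b"]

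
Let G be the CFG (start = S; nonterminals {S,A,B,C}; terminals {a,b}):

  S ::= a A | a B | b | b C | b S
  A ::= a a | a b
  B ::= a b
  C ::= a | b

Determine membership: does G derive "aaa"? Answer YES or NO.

CNF form of G:
  S -> T0 A | T0 B | T1 C | T1 S | b
  A -> T0 T0 | T0 T1
  B -> T0 T1
  C -> a | b
  T0 -> a
  T1 -> b

Fill CYK table bottom-up:
  T[0,0] 'a' = {C,T0}  orig:{C}
  T[1,1] 'a' = {C,T0}  orig:{C}
  T[2,2] 'a' = {C,T0}  orig:{C}
  T[0,1] 'aa' = {A}
  T[1,2] 'aa' = {A}
  T[0,2] 'aaa' = {S}

S ∈ T[0,2] ⇒ YES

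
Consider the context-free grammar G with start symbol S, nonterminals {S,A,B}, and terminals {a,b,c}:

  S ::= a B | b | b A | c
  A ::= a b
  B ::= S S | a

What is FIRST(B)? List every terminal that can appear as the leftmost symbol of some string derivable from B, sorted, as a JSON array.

FIRST iteration:
iter 1:
  A via A→a b: +{a}
  B via B→a: +{a}
  S via S→a B: +{a}
  S via S→b: +{b}
  S via S→c: +{c}
  FIRST(S)={a,b,c}  FIRST(A)={a}  FIRST(B)={a}
iter 2:
  B via B→S S: +{b,c}
  FIRST(S)={a,b,c}  FIRST(A)={a}  FIRST(B)={a,b,c}
iter 3: done
  FIRST(S)={a,b,c}  FIRST(A)={a}  FIRST(B)={a,b,c}

FIRST(B) = ["a", "b", "c"]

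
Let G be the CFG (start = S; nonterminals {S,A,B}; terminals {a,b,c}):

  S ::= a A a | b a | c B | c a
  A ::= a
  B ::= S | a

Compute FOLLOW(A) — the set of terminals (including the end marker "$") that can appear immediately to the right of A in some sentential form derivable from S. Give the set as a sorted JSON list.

Compute FIRST by fixpoint:
iter 1:
  A via A→a: +{a}
  B via B→a: +{a}
  S via S→a A a: +{a}
  S via S→b a: +{b}
  S via S→c B: +{c}
  FIRST(S)={a,b,c}  FIRST(A)={a}  FIRST(B)={a}
iter 2:
  B via B→S: +{b,c}
  FIRST(S)={a,b,c}  FIRST(A)={a}  FIRST(B)={a,b,c}
iter 3: — fixpoint
  FIRST(S)={a,b,c}  FIRST(A)={a}  FIRST(B)={a,b,c}

FOLLOW iteration:
seed FOLLOW(S) with $
round 1:
  S→a A a: FOLLOW(A) ⊇ FIRST(a) = {a}; new: +{a}
  S→c B: FOLLOW(B) ⊇ FOLLOW(S) ⊇ {$}; new: +{$}
  S: {$}  A: {a}  B: {$}
round 2: (no change)
  S: {$}  A: {a}  B: {$}

FOLLOW(A) = ["a"]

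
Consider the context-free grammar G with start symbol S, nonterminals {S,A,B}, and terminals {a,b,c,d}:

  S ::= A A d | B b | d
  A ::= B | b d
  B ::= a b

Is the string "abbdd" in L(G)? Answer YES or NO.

Convert to CNF:
  S -> A X3 | B T1 | d
  A -> T0 T1 | T1 T2
  B -> T0 T1
  T0 -> a
  T1 -> b
  T2 -> d
  X3 -> A T2

Fill CYK table bottom-up:
  cell(0,0) a: {T0}  orig:{}
  cell(1,1) b: {T1}  orig:{}
  cell(2,2) b: {T1}  orig:{}
  cell(3,3) d: {S,T2}  orig:{S}
  cell(4,4) d: {S,T2}  orig:{S}
  cell(0,1) ab: {A,B}
  cell(1,2) bb: ∅
  cell(2,3) bd: {A}
  cell(3,4) dd: ∅
  cell(0,2) abb: {S}
  cell(1,3) bbd: ∅
  cell(2,4) bdd: {X3}  orig:{}
  cell(0,3) abbd: ∅
  cell(1,4) bbdd: ∅
  cell(0,4) abbdd: {S}

S ∈ T[0,4] ⇒ YES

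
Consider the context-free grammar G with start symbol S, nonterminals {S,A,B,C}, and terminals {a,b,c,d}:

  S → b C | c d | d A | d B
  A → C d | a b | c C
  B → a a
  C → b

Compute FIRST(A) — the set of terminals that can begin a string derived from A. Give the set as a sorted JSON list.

Compute FIRST by fixpoint:
iter 1:
  A via A→a b: +{a}
  A via A→c C: +{c}
  B via B→a a: +{a}
  C via C→b: +{b}
  S via S→b C: +{b}
  S via S→c d: +{c}
  S via S→d A: +{d}
  FIRST[S]={b,c,d}  FIRST[A]={a,c}  FIRST[B]={a}  FIRST[C]={b}
iter 2:
  A via A→C d: +{b}
  FIRST[S]={b,c,d}  FIRST[A]={a,b,c}  FIRST[B]={a}  FIRST[C]={b}
iter 3: (stable)
  FIRST[S]={b,c,d}  FIRST[A]={a,b,c}  FIRST[B]={a}  FIRST[C]={b}

FIRST(A) = ["a", "b", "c"]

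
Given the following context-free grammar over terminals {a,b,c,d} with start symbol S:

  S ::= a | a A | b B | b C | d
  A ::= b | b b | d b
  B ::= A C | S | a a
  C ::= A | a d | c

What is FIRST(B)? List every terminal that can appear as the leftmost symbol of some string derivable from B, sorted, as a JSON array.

FIRST sets, iterate to fixpoint:
[1]
  A via A→b: +{b}
  A via A→d b: +{d}
  B via B→A C: +{b,d}
  B via B→a a: +{a}
  C via C→A: +{b,d}
  C via C→a d: +{a}
  C via C→c: +{c}
  S via S→a: +{a}
  S via S→b B: +{b}
  S via S→d: +{d}
  FIRST(S)={a,b,d}  FIRST(A)={b,d}  FIRST(B)={a,b,d}  FIRST(C)={a,b,c,d}
[2] done
  FIRST(S)={a,b,d}  FIRST(A)={b,d}  FIRST(B)={a,b,d}  FIRST(C)={a,b,c,d}

FIRST(B) = ["a", "b", "d"]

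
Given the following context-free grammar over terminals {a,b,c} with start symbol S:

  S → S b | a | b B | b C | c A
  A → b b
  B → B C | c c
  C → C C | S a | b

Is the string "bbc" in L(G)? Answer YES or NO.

CNF form of G:
  S -> S T0 | T0 B | T0 C | T1 A | a
  A -> T0 T0
  B -> B C | T1 T1
  C -> C C | S T2 | b
  T0 -> b
  T1 -> c
  T2 -> a

CYK table (by increasing span):
  cell(0,0) b: {C,T0}  orig:{C}
  cell(1,1) b: {C,T0}  orig:{C}
  cell(2,2) c: {T1}  orig:{}
  cell(0,1) bb: {A,C,S}
  cell(1,2) bc: ∅
  cell(0,2) bbc: ∅

S ∉ T[0,2] ⇒ NO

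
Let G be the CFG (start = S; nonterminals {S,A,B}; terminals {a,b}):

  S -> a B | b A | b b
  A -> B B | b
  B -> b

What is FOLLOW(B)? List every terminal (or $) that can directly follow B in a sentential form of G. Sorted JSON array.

FIRST iteration:
round 1:
  A via A→b: +{b}
  B via B→b: +{b}
  S via S→a B: +{a}
  S via S→b A: +{b}
  FIRST[S]={a,b}  FIRST[A]={b}  FIRST[B]={b}
round 2: done
  FIRST[S]={a,b}  FIRST[A]={b}  FIRST[B]={b}

Compute FOLLOW by fixpoint:
initialize: $ ∈ FOLLOW(S)
iter 1:
  A→B B: FOLLOW(B) ⊇ FIRST(B) = {b}; new: +{b}
  S→a B: FOLLOW(B) ⊇ FOLLOW(S) ⊇ {$}; new: +{$}
  S→b A: FOLLOW(A) ⊇ FOLLOW(S) ⊇ {$}; new: +{$}
  S: {$}  A: {$}  B: {$,b}
iter 2: — fixpoint
  S: {$}  A: {$}  B: {$,b}

FOLLOW(B) = ["$", "b"]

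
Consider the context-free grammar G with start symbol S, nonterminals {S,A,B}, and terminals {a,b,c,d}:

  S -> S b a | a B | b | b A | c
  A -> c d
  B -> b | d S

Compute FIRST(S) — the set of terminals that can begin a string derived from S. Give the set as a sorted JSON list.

FIRST sets, iterate to fixpoint:
[1]
  A via A→c d: +{c}
  B via B→b: +{b}
  B via B→d S: +{d}
  S via S→a B: +{a}
  S via S→b: +{b}
  S via S→c: +{c}
  FIRST(S)={a,b,c}  FIRST(A)={c}  FIRST(B)={b,d}
[2] (stable)
  FIRST(S)={a,b,c}  FIRST(A)={c}  FIRST(B)={b,d}

FIRST(S) = ["a", "b", "c"]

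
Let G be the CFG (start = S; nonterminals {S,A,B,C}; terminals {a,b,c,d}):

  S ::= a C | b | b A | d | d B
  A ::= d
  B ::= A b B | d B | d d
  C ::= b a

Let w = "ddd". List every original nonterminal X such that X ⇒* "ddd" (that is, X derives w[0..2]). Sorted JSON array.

CNF form of G:
  S -> T0 A | T1 B | T2 C | b | d
  A -> d
  B -> A X3 | T1 B | T1 T1
  C -> T0 T2
  T0 -> b
  T1 -> d
  T2 -> a
  X3 -> T0 B

CYK table (by increasing span), restricted to cells inside w[0..2]:
  [0..0]={A,S,T1}  "d"  orig:{A,S}
  [1..1]={A,S,T1}  "d"  orig:{A,S}
  [2..2]={A,S,T1}  "d"  orig:{A,S}
  [0..1]={B}  "dd"
  [1..2]={B}  "dd"
  [0..2]={B,S}  "ddd"

Original NTs in T[0,2] deriving "ddd": ["B", "S"]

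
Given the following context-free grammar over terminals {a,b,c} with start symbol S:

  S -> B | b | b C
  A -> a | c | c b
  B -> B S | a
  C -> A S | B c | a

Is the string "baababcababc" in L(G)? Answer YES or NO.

Convert to CNF:
  S -> B S | T1 C | a | b
  A -> T0 T1 | a | c
  B -> B S | a
  C -> A S | B T0 | a
  T0 -> c
  T1 -> b

CYK fill:
  cell(0,0) b: {S,T1}  orig:{S}
  cell(1,1) a: {A,B,C,S}
  cell(2,2) a: {A,B,C,S}
  cell(3,3) b: {S,T1}  orig:{S}
  cell(4,4) a: {A,B,C,S}
  cell(5,5) b: {S,T1}  orig:{S}
  cell(6,6) c: {A,T0}  orig:{A}
  cell(7,7) a: {A,B,C,S}
  cell(8,8) b: {S,T1}  orig:{S}
  cell(9,9) a: {A,B,C,S}
  cell(10,10) b: {S,T1}  orig:{S}
  cell(11,11) c: {A,T0}  orig:{A}
  cell(0,1) ba: {S}
  cell(1,2) aa: {B,C,S}
  cell(2,3) ab: {B,C,S}
  cell(3,4) ba: {S}
  cell(4,5) ab: {B,C,S}
  cell(5,6) bc: ∅
  cell(6,7) ca: {C}
  cell(7,8) ab: {B,C,S}
  cell(8,9) ba: {S}
  cell(9,10) ab: {B,C,S}
  cell(10,11) bc: ∅
  cell(0,2) baa: {S}
  cell(1,3) aab: {B,C,S}
  cell(2,4) aba: {B,C,S}
  cell(3,5) bab: {S}
  cell(4,6) abc: {C}
  cell(5,7) bca: {S}
  cell(6,8) cab: {C}
  cell(7,9) aba: {B,C,S}
  cell(8,10) bab: {S}
  cell(9,11) abc: {C}
  cell(0,3) baab: {S}
  cell(1,4) aaba: {B,C,S}
  cell(2,5) abab: {B,C,S}
  cell(3,6) babc: {S}
  cell(4,7) abca: {B,C,S}
  cell(5,8) bcab: {S}
  cell(6,9) caba: {C}
  cell(7,10) abab: {B,C,S}
  cell(8,11) babc: {S}
  cell(0,4) baaba: {S}
  cell(1,5) aabab: {B,C,S}
  cell(2,6) ababc: {B,C,S}
  cell(3,7) babca: {S}
  cell(4,8) abcab: {B,C,S}
  cell(5,9) bcaba: {S}
  cell(6,10) cabab: {C}
  cell(7,11) ababc: {B,C,S}
  cell(0,5) baabab: {S}
  cell(1,6) aababc: {B,C,S}
  cell(2,7) ababca: {B,C,S}
  cell(3,8) babcab: {S}
  cell(4,9) abcaba: {B,C,S}
  cell(5,10) bcabab: {S}
  cell(6,11) cababc: {C}
  cell(0,6) baababc: {S}
  cell(1,7) aababca: {B,C,S}
  cell(2,8) ababcab: {B,C,S}
  cell(3,9) babcaba: {S}
  cell(4,10) abcabab: {B,C,S}
  cell(5,11) bcababc: {S}
  cell(0,7) baababca: {S}
  cell(1,8) aababcab: {B,C,S}
  cell(2,9) ababcaba: {B,C,S}
  cell(3,10) babcabab: {S}
  cell(4,11) abcababc: {B,C,S}
  cell(0,8) baababcab: {S}
  cell(1,9) aababcaba: {B,C,S}
  cell(2,10) ababcabab: {B,C,S}
  cell(3,11) babcababc: {S}
  cell(0,9) baababcaba: {S}
  cell(1,10) aababcabab: {B,C,S}
  cell(2,11) ababcababc: {B,C,S}
  cell(0,10) baababcabab: {S}
  cell(1,11) aababcababc: {B,C,S}
  cell(0,11) baababcababc: {S}

S ∈ T[0,11] ⇒ YES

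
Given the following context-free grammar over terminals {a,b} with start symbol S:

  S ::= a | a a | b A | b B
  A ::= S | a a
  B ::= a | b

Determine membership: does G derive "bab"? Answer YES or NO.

CNF form of G:
  S -> T0 T0 | T1 A | T1 B | a
  A -> T0 T0 | T1 A | T1 B | a
  B -> a | b
  T0 -> a
  T1 -> b

CYK table (by increasing span):
  T[0,0] 'b' = {B,T1}  orig:{B}
  T[1,1] 'a' = {A,B,S,T0}  orig:{A,B,S}
  T[2,2] 'b' = {B,T1}  orig:{B}
  T[0,1] 'ba' = {A,S}
  T[1,2] 'ab' = ∅
  T[0,2] 'bab' = ∅

S ∉ T[0,2] ⇒ NO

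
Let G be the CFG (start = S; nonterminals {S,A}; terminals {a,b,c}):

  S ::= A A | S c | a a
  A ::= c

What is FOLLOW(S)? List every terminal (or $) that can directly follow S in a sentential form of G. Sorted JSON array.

FIRST iteration:
round 1:
  A via A→c: +{c}
  S via S→A A: +{c}
  S via S→a a: +{a}
  FIRST[S]={a,c}  FIRST[A]={c}
round 2: — fixpoint
  FIRST[S]={a,c}  FIRST[A]={c}

Compute FOLLOW by fixpoint:
FOLLOW(S) := {$}
iter 1:
  S→A A: FOLLOW(A) ⊇ FIRST(A) = {c}; new: +{c}
  S→A A: FOLLOW(A) ⊇ FOLLOW(S) ⊇ {$}; new: +{$}
  S→S c: FOLLOW(S) ⊇ FIRST(c) = {c}; new: +{c}
  FOLLOW(S)={$,c}  FOLLOW(A)={$,c}
iter 2: done
  FOLLOW(S)={$,c}  FOLLOW(A)={$,c}

FOLLOW(S) = ["$", "c"]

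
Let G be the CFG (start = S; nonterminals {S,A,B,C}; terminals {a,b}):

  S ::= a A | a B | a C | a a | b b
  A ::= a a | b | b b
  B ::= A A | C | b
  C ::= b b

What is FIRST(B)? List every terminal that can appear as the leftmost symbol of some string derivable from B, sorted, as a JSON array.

FIRST iteration:
round 1:
  A via A→a a: +{a}
  A via A→b: +{b}
  B via B→A A: +{a,b}
  C via C→b b: +{b}
  S via S→a A: +{a}
  S via S→b b: +{b}
  FIRST(S)={a,b}  FIRST(A)={a,b}  FIRST(B)={a,b}  FIRST(C)={b}
round 2: done
  FIRST(S)={a,b}  FIRST(A)={a,b}  FIRST(B)={a,b}  FIRST(C)={b}

FIRST(B) = ["a", "b"]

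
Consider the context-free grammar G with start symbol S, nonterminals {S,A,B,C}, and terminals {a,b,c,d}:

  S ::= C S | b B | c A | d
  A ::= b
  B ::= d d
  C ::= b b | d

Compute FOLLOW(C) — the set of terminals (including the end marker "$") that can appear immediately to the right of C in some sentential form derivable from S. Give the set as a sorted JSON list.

Compute FIRST by fixpoint:
[1]
  A via A→b: +{b}
  B via B→d d: +{d}
  C via C→b b: +{b}
  C via C→d: +{d}
  S via S→C S: +{b,d}
  S via S→c A: +{c}
  FIRST(S)={b,c,d}  FIRST(A)={b}  FIRST(B)={d}  FIRST(C)={b,d}
[2] — fixpoint
  FIRST(S)={b,c,d}  FIRST(A)={b}  FIRST(B)={d}  FIRST(C)={b,d}

FOLLOW iteration:
FOLLOW(S) := {$}
round 1:
  S→C S: FOLLOW(C) ⊇ FIRST(S) = {b,c,d}; new: +{b,c,d}
  S→b B: FOLLOW(B) ⊇ FOLLOW(S) ⊇ {$}; new: +{$}
  S→c A: FOLLOW(A) ⊇ FOLLOW(S) ⊇ {$}; new: +{$}
  FOLLOW[S]={$}  FOLLOW[A]={$}  FOLLOW[B]={$}  FOLLOW[C]={b,c,d}
round 2: (stable)
  FOLLOW[S]={$}  FOLLOW[A]={$}  FOLLOW[B]={$}  FOLLOW[C]={b,c,d}

FOLLOW(C) = ["b", "c", "d"]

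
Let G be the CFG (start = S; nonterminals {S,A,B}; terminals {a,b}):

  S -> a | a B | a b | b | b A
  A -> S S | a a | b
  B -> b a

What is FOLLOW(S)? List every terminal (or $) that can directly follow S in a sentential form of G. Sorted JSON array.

FIRST iteration:
iter 1:
  A via A→a a: +{a}
  A via A→b: +{b}
  B via B→b a: +{b}
  S via S→a: +{a}
  S via S→b: +{b}
  S: {a,b}  A: {a,b}  B: {b}
iter 2: — fixpoint
  S: {a,b}  A: {a,b}  B: {b}

Compute FOLLOW by fixpoint:
initialize: $ ∈ FOLLOW(S)
iter 1:
  A→S S: FOLLOW(S) ⊇ FIRST(S) = {a,b}; new: +{a,b}
  S→a B: FOLLOW(B) ⊇ FOLLOW(S) ⊇ {$,a,b}; new: +{$,a,b}
  S→b A: FOLLOW(A) ⊇ FOLLOW(S) ⊇ {$,a,b}; new: +{$,a,b}
  FOLLOW(S)={$,a,b}  FOLLOW(A)={$,a,b}  FOLLOW(B)={$,a,b}
iter 2: (stable)
  FOLLOW(S)={$,a,b}  FOLLOW(A)={$,a,b}  FOLLOW(B)={$,a,b}

FOLLOW(S) = ["$", "a", "b"]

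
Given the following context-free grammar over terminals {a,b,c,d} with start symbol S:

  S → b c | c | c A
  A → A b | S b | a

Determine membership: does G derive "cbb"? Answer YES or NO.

CNF form of G:
  S -> T0 T1 | T1 A | c
  A -> A T0 | S T0 | a
  T0 -> b
  T1 -> c

Fill CYK table bottom-up:
  T[0,0] 'c' = {S,T1}  orig:{S}
  T[1,1] 'b' = {T0}  orig:{}
  T[2,2] 'b' = {T0}  orig:{}
  T[0,1] 'cb' = {A}
  T[1,2] 'bb' = ∅
  T[0,2] 'cbb' = {A}

S ∉ T[0,2] ⇒ NO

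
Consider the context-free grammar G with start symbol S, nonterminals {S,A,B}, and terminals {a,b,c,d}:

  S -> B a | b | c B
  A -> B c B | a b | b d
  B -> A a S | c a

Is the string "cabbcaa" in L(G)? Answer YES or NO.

Convert to CNF:
  S -> B T1 | T0 B | b
  A -> B X4 | T1 T2 | T2 T3
  B -> A X5 | T0 T1
  T0 -> c
  T1 -> a
  T2 -> b
  T3 -> d
  X4 -> T0 B
  X5 -> T1 S

CYK table (by increasing span):
  [0..0]={T0}  "c"  orig:{}
  [1..1]={T1}  "a"  orig:{}
  [2..2]={S,T2}  "b"  orig:{S}
  [3..3]={S,T2}  "b"  orig:{S}
  [4..4]={T0}  "c"  orig:{}
  [5..5]={T1}  "a"  orig:{}
  [6..6]={T1}  "a"  orig:{}
  [0..1]={B}  "ca"
  [1..2]={A,X5}  "ab"  orig:{A}
  [2..3]=∅  "bb"
  [3..4]=∅  "bc"
  [4..5]={B}  "ca"
  [5..6]=∅  "aa"
  [0..2]=∅  "cab"
  [1..3]=∅  "abb"
  [2..4]=∅  "bbc"
  [3..5]=∅  "bca"
  [4..6]={S}  "caa"
  [0..3]=∅  "cabb"
  [1..4]=∅  "abbc"
  [2..5]=∅  "bbca"
  [3..6]=∅  "bcaa"
  [0..4]=∅  "cabbc"
  [1..5]=∅  "abbca"
  [2..6]=∅  "bbcaa"
  [0..5]=∅  "cabbca"
  [1..6]=∅  "abbcaa"
  [0..6]=∅  "cabbcaa"

S ∉ T[0,6] ⇒ NO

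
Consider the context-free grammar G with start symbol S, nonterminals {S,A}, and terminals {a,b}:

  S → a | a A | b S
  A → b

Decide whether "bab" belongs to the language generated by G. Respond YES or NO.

Convert to CNF:
  S -> T0 A | T1 S | a
  A -> b
  T0 -> a
  T1 -> b

CYK table (by increasing span):
  cell(0,0) b: {A,T1}  orig:{A}
  cell(1,1) a: {S,T0}  orig:{S}
  cell(2,2) b: {A,T1}  orig:{A}
  cell(0,1) ba: {S}
  cell(1,2) ab: {S}
  cell(0,2) bab: {S}

S ∈ T[0,2] ⇒ YES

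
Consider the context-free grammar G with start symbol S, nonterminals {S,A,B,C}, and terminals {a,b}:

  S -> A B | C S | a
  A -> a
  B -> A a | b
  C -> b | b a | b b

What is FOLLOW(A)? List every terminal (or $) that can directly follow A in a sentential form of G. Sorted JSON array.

FIRST sets, iterate to fixpoint:
iter 1:
  A via A→a: +{a}
  B via B→A a: +{a}
  B via B→b: +{b}
  C via C→b: +{b}
  S via S→A B: +{a}
  S via S→C S: +{b}
  FIRST(S)={a,b}  FIRST(A)={a}  FIRST(B)={a,b}  FIRST(C)={b}
iter 2: (no change)
  FIRST(S)={a,b}  FIRST(A)={a}  FIRST(B)={a,b}  FIRST(C)={b}

Compute FOLLOW by fixpoint:
FOLLOW(S) := {$}
round 1:
  B→A a: FOLLOW(A) ⊇ FIRST(a) = {a}; new: +{a}
  S→A B: FOLLOW(A) ⊇ FIRST(B) = {a,b}; new: +{b}
  S→A B: FOLLOW(B) ⊇ FOLLOW(S) ⊇ {$}; new: +{$}
  S→C S: FOLLOW(C) ⊇ FIRST(S) = {a,b}; new: +{a,b}
  FOLLOW[S]={$}  FOLLOW[A]={a,b}  FOLLOW[B]={$}  FOLLOW[C]={a,b}
round 2: (stable)
  FOLLOW[S]={$}  FOLLOW[A]={a,b}  FOLLOW[B]={$}  FOLLOW[C]={a,b}

FOLLOW(A) = ["a", "b"]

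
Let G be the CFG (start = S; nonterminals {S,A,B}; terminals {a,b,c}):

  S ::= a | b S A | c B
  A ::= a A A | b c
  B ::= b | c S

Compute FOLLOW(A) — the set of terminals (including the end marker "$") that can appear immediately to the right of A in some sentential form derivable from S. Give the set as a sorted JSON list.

Compute FIRST by fixpoint:
pass 1:
  A via A→a A A: +{a}
  A via A→b c: +{b}
  B via B→b: +{b}
  B via B→c S: +{c}
  S via S→a: +{a}
  S via S→b S A: +{b}
  S via S→c B: +{c}
  FIRST(S)={a,b,c}  FIRST(A)={a,b}  FIRST(B)={b,c}
pass 2: — fixpoint
  FIRST(S)={a,b,c}  FIRST(A)={a,b}  FIRST(B)={b,c}

FOLLOW iteration:
seed FOLLOW(S) with $
iter 1:
  A→a A A: FOLLOW(A) ⊇ FIRST(A) = {a,b}; new: +{a,b}
  S→b S A: FOLLOW(S) ⊇ FIRST(A) = {a,b}; new: +{a,b}
  S→b S A: FOLLOW(A) ⊇ FOLLOW(S) ⊇ {$,a,b}; new: +{$}
  S→c B: FOLLOW(B) ⊇ FOLLOW(S) ⊇ {$,a,b}; new: +{$,a,b}
  FOLLOW(S)={$,a,b}  FOLLOW(A)={$,a,b}  FOLLOW(B)={$,a,b}
iter 2: (no change)
  FOLLOW(S)={$,a,b}  FOLLOW(A)={$,a,b}  FOLLOW(B)={$,a,b}

FOLLOW(A) = ["$", "a", "b"]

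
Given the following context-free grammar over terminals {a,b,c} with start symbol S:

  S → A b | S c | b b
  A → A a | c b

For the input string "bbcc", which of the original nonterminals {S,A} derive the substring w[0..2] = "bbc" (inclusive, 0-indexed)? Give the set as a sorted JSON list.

CNF form of G:
  S -> A T2 | S T1 | T2 T2
  A -> A T0 | T1 T2
  T0 -> a
  T1 -> c
  T2 -> b

Fill CYK table bottom-up (cells [i..j] with 0 ≤ i ≤ j ≤ 2 only):
  T[0,0] 'b' = {T2}  orig:{}
  T[1,1] 'b' = {T2}  orig:{}
  T[2,2] 'c' = {T1}  orig:{}
  T[0,1] 'bb' = {S}
  T[1,2] 'bc' = ∅
  T[0,2] 'bbc' = {S}

Original NTs in T[0,2] deriving "bbc": ["S"]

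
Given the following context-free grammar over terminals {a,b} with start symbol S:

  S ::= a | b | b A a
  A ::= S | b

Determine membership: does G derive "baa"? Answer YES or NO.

CNF form of G:
  S -> T0 X3 | a | b
  A -> T0 X2 | a | b
  T0 -> b
  T1 -> a
  X2 -> A T1
  X3 -> A T1

CYK fill:
  T[0,0] 'b' = {A,S,T0}  orig:{A,S}
  T[1,1] 'a' = {A,S,T1}  orig:{A,S}
  T[2,2] 'a' = {A,S,T1}  orig:{A,S}
  T[0,1] 'ba' = {X2,X3}  orig:{}
  T[1,2] 'aa' = {X2,X3}  orig:{}
  T[0,2] 'baa' = {A,S}

S ∈ T[0,2] ⇒ YES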